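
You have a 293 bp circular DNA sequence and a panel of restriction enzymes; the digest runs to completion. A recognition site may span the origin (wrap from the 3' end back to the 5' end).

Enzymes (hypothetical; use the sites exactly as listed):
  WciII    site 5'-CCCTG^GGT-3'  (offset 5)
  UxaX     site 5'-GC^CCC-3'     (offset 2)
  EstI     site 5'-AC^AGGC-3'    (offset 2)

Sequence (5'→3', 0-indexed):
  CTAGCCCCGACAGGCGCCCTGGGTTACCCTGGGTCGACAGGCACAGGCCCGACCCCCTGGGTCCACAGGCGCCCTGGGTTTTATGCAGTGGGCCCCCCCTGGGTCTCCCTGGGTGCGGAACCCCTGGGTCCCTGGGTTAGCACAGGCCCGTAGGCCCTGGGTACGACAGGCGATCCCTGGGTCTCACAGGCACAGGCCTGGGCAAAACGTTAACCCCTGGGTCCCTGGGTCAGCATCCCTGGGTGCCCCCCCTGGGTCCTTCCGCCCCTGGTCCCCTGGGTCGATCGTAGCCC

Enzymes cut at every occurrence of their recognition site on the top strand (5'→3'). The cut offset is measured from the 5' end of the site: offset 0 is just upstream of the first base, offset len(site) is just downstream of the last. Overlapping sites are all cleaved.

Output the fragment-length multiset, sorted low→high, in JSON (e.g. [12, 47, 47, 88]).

Site scan:
  WciII (CCCTGGGT, off=5): starts [16, 26, 54, 71, 96, 106, 121, 129, 154, 174, 214, 222, 236, 249, 273] → cuts [21, 31, 59, 76, 101, 111, 126, 134, 159, 179, 219, 227, 241, 254, 278]
  UxaX (GCCCC, off=2): starts [3, 91, 244, 263, 289] → cuts [5, 93, 246, 265, 291]
  EstI (ACAGGC, off=2): starts [9, 36, 42, 64, 141, 165, 185, 191] → cuts [11, 38, 44, 66, 143, 167, 187, 193]

Pooled cuts: [5, 11, 21, 31, 38, 44, 59, 66, 76, 93, 101, 111, 126, 134, 143, 159, 167, 179, 187, 193, 219, 227, 241, 246, 254, 265, 278, 291]

Fragment lengths:
  5→11: 6 bp
  11→21: 10 bp
  21→31: 10 bp
  31→38: 7 bp
  38→44: 6 bp
  44→59: 15 bp
  59→66: 7 bp
  66→76: 10 bp
  76→93: 17 bp
  93→101: 8 bp
  101→111: 10 bp
  111→126: 15 bp
  126→134: 8 bp
  134→143: 9 bp
  143→159: 16 bp
  159→167: 8 bp
  167→179: 12 bp
  179→187: 8 bp
  187→193: 6 bp
  193→219: 26 bp
  219→227: 8 bp
  227→241: 14 bp
  241→246: 5 bp
  246→254: 8 bp
  254→265: 11 bp
  265→278: 13 bp
  278→291: 13 bp
  291→5 (wrap): 293-291+5 = 7 bp

[5,6,6,6,7,7,7,8,8,8,8,8,8,9,10,10,10,10,11,12,13,13,14,15,15,16,17,26]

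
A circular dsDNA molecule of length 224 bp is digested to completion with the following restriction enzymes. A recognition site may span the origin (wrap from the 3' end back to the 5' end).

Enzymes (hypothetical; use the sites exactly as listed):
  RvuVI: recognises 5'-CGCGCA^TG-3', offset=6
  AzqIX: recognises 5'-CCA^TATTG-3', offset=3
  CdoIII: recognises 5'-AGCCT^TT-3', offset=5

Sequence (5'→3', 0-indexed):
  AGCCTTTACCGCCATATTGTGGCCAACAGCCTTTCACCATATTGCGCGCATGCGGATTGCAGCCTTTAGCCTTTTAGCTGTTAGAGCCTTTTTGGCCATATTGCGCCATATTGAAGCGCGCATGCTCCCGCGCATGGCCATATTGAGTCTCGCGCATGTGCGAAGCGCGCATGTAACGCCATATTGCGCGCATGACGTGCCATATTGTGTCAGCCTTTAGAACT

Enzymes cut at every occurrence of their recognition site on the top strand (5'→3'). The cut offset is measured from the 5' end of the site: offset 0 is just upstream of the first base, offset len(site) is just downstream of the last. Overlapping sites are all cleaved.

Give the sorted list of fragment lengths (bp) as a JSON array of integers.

[6,7,7,9,9,10,10,10,11,11,12,13,14,14,15,15,16,17,18]

Site scan:
  RvuVI CGCGCATG/6: at [44, 116, 128, 150, 165, 186] ⇒ [50, 122, 134, 156, 171, 192]
  AzqIX CCATATTG/3: at [11, 36, 95, 105, 137, 178, 199] ⇒ [14, 39, 98, 108, 140, 181, 202]
  CdoIII AGCCTTT/5: at [0, 27, 60, 67, 84, 211] ⇒ [5, 32, 65, 72, 89, 216]

All cut coordinates (distinct, sorted): [5, 14, 32, 39, 50, 65, 72, 89, 98, 108, 122, 134, 140, 156, 171, 181, 192, 202, 216]

Fragments:
  5→14: 9 bp
  14→32: 18 bp
  32→39: 7 bp
  39→50: 11 bp
  50→65: 15 bp
  65→72: 7 bp
  72→89: 17 bp
  89→98: 9 bp
  98→108: 10 bp
  108→122: 14 bp
  122→134: 12 bp
  134→140: 6 bp
  140→156: 16 bp
  156→171: 15 bp
  171→181: 10 bp
  181→192: 11 bp
  192→202: 10 bp
  202→216: 14 bp
  216→5 (wrap): 224-216+5 = 13 bp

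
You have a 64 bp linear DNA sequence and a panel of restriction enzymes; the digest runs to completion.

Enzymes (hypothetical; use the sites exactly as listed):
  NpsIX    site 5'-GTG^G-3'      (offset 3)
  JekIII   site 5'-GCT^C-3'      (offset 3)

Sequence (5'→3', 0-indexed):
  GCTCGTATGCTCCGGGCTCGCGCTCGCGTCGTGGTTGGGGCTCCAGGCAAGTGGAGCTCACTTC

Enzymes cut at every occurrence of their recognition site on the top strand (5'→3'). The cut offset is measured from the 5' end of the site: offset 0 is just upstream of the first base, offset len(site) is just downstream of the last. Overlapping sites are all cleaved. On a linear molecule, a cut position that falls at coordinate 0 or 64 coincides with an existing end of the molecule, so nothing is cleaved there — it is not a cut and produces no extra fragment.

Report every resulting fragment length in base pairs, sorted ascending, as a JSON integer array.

Per-enzyme occurrences:
  NpsIX GTGG/3: at [30, 50] ⇒ [33, 53]
  JekIII GCTC/3: at [0, 8, 15, 21, 39, 55] ⇒ [3, 11, 18, 24, 42, 58]

Pooled cuts: [3, 11, 18, 24, 33, 42, 53, 58]

Fragments:
  [0,3): 3 bp
  [3,11): 8 bp
  [11,18): 7 bp
  [18,24): 6 bp
  [24,33): 9 bp
  [33,42): 9 bp
  [42,53): 11 bp
  [53,58): 5 bp
  [58,64): 6 bp

[3,5,6,6,7,8,9,9,11]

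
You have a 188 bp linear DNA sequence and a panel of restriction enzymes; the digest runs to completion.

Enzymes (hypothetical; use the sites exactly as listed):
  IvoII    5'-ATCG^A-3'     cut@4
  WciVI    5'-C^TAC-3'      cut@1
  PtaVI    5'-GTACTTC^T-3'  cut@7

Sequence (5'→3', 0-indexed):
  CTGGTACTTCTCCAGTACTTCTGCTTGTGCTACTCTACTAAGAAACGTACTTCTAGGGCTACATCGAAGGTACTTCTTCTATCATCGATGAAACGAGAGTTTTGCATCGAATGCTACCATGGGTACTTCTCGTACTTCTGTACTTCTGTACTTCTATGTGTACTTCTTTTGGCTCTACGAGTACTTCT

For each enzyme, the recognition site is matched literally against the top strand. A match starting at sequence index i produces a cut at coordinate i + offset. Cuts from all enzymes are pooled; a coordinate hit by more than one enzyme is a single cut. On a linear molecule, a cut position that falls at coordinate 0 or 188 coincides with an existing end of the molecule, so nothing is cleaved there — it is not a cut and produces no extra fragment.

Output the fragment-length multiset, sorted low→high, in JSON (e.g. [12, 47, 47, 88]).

[1,5,5,6,7,8,8,9,9,9,10,10,11,11,12,12,15,18,22]

Scan for sites:
  IvoII ATCGA/4: at [62, 83, 105] ⇒ [66, 87, 109]
  WciVI CTAC/1: at [29, 34, 58, 113, 174] ⇒ [30, 35, 59, 114, 175]
  PtaVI GTACTTCT/7: at [3, 14, 46, 69, 122, 131, 139, 147, 159, 180] ⇒ [10, 21, 53, 76, 129, 138, 146, 154, 166, 187]

Pooled cuts: [10, 21, 30, 35, 53, 59, 66, 76, 87, 109, 114, 129, 138, 146, 154, 166, 175, 187]

Fragment lengths:
  [0,10): 10 bp
  [10,21): 11 bp
  [21,30): 9 bp
  [30,35): 5 bp
  [35,53): 18 bp
  [53,59): 6 bp
  [59,66): 7 bp
  [66,76): 10 bp
  [76,87): 11 bp
  [87,109): 22 bp
  [109,114): 5 bp
  [114,129): 15 bp
  [129,138): 9 bp
  [138,146): 8 bp
  [146,154): 8 bp
  [154,166): 12 bp
  [166,175): 9 bp
  [175,187): 12 bp
  [187,188): 1 bp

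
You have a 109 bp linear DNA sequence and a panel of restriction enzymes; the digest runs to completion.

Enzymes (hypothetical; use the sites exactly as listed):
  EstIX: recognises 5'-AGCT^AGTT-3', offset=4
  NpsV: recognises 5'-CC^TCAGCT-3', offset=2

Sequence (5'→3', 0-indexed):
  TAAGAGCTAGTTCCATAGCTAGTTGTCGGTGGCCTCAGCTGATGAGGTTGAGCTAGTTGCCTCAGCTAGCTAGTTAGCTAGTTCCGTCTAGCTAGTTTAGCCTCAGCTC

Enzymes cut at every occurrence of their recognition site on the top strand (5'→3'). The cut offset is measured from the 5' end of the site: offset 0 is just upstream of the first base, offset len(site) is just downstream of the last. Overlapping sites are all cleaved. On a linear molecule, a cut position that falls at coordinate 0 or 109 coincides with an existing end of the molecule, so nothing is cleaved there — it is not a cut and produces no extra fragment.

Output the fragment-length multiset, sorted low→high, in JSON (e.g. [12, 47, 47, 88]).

Per-enzyme occurrences:
  EstIX AGCTAGTT/4: at [4, 16, 50, 67, 75, 89] ⇒ [8, 20, 54, 71, 79, 93]
  NpsV CCTCAGCT/2: at [32, 59, 100] ⇒ [34, 61, 102]

Pooled cuts: [8, 20, 34, 54, 61, 71, 79, 93, 102]

Fragment lengths:
  [0,8): 8 bp
  [8,20): 12 bp
  [20,34): 14 bp
  [34,54): 20 bp
  [54,61): 7 bp
  [61,71): 10 bp
  [71,79): 8 bp
  [79,93): 14 bp
  [93,102): 9 bp
  [102,109): 7 bp

[7,7,8,8,9,10,12,14,14,20]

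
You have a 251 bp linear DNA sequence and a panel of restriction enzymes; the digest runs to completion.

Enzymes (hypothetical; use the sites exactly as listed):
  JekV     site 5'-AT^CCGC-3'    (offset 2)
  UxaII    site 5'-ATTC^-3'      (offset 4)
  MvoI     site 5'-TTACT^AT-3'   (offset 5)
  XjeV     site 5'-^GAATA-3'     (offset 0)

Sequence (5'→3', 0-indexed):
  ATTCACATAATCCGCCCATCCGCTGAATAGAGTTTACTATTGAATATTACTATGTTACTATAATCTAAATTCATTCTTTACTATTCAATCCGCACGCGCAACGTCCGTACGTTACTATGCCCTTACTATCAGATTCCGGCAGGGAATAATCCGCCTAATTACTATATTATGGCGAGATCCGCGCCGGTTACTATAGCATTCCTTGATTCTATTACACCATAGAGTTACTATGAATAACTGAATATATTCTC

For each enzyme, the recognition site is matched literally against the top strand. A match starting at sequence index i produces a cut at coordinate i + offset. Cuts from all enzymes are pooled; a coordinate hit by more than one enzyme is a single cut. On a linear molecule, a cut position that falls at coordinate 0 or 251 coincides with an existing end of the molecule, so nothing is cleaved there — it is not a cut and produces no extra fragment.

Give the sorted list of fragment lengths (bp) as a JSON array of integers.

Scan for sites:
  JekV ATCCGC/2: at [9, 17, 87, 148, 176] ⇒ [11, 19, 89, 150, 178]
  UxaII ATTC/4: at [0, 68, 72, 82, 132, 197, 205, 245] ⇒ [4, 72, 76, 86, 136, 201, 209, 249]
  MvoI TTACTAT/5: at [33, 46, 54, 77, 111, 122, 158, 187, 224] ⇒ [38, 51, 59, 82, 116, 127, 163, 192, 229]
  XjeV GAATA/0: at [24, 41, 143, 231, 239] ⇒ [24, 41, 143, 231, 239]

All cut coordinates (distinct, sorted): [4, 11, 19, 24, 38, 41, 51, 59, 72, 76, 82, 86, 89, 116, 127, 136, 143, 150, 163, 178, 192, 201, 209, 229, 231, 239, 249]

Fragment lengths:
  [0,4): 4 bp
  [4,11): 7 bp
  [11,19): 8 bp
  [19,24): 5 bp
  [24,38): 14 bp
  [38,41): 3 bp
  [41,51): 10 bp
  [51,59): 8 bp
  [59,72): 13 bp
  [72,76): 4 bp
  [76,82): 6 bp
  [82,86): 4 bp
  [86,89): 3 bp
  [89,116): 27 bp
  [116,127): 11 bp
  [127,136): 9 bp
  [136,143): 7 bp
  [143,150): 7 bp
  [150,163): 13 bp
  [163,178): 15 bp
  [178,192): 14 bp
  [192,201): 9 bp
  [201,209): 8 bp
  [209,229): 20 bp
  [229,231): 2 bp
  [231,239): 8 bp
  [239,249): 10 bp
  [249,251): 2 bp

[2,2,3,3,4,4,4,5,6,7,7,7,8,8,8,8,9,9,10,10,11,13,13,14,14,15,20,27]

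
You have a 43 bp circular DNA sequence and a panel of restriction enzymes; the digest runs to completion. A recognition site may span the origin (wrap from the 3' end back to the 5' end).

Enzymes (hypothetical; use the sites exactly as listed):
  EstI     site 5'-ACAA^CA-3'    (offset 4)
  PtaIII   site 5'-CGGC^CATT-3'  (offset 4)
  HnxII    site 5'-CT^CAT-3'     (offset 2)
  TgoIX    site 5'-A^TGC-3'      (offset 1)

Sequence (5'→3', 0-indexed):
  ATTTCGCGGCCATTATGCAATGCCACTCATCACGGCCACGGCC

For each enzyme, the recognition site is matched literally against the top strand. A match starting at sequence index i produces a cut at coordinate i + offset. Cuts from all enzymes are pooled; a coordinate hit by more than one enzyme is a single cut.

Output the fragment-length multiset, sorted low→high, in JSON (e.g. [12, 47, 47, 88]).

[5,5,7,11,15]

Site scan:
  EstI (ACAACA, off=4): no sites
  PtaIII CGGCCATT/4: at [6, 38] ⇒ [10, 42]
  HnxII CTCAT/2: at [25] ⇒ [27]
  TgoIX ATGC/1: at [14, 19] ⇒ [15, 20]

Pooled cuts: [10, 15, 20, 27, 42]

Fragments:
  10→15: 5 bp
  15→20: 5 bp
  20→27: 7 bp
  27→42: 15 bp
  42→10 (wrap): 43-42+10 = 11 bp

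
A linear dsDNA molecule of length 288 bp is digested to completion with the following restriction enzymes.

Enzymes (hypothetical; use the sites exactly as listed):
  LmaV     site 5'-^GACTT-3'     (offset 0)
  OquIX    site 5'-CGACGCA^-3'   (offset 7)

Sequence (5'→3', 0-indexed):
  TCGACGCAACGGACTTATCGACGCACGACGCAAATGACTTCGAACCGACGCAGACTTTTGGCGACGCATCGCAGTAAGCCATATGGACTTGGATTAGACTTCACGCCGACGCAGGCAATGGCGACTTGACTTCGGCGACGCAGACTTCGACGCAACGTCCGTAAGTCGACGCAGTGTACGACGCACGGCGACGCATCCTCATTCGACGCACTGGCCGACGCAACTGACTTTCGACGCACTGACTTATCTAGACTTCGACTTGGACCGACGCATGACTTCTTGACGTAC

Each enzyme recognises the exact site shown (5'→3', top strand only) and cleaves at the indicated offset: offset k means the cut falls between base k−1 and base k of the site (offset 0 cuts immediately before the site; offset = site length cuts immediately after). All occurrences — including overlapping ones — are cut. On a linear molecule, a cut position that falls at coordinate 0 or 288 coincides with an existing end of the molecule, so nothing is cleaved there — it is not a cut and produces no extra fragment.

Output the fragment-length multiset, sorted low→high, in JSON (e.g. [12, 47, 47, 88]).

[1,2,3,3,3,5,6,7,8,9,10,10,11,12,12,12,13,14,15,15,15,16,16,17,17,17,19]

Site scan:
  LmaV GACTT/0: at [11, 35, 52, 85, 96, 122, 127, 142, 225, 240, 250, 256, 273] ⇒ [11, 35, 52, 85, 96, 122, 127, 142, 225, 240, 250, 256, 273]
  OquIX CGACGCA/7: at [1, 18, 25, 45, 61, 106, 135, 147, 166, 178, 188, 203, 215, 231, 265] ⇒ [8, 25, 32, 52, 68, 113, 142, 154, 173, 185, 195, 210, 222, 238, 272]

All cut coordinates (distinct, sorted): [8, 11, 25, 32, 35, 52, 68, 85, 96, 113, 122, 127, 142, 154, 173, 185, 195, 210, 222, 225, 238, 240, 250, 256, 272, 273]

Fragments:
  [0,8): 8 bp
  [8,11): 3 bp
  [11,25): 14 bp
  [25,32): 7 bp
  [32,35): 3 bp
  [35,52): 17 bp
  [52,68): 16 bp
  [68,85): 17 bp
  [85,96): 11 bp
  [96,113): 17 bp
  [113,122): 9 bp
  [122,127): 5 bp
  [127,142): 15 bp
  [142,154): 12 bp
  [154,173): 19 bp
  [173,185): 12 bp
  [185,195): 10 bp
  [195,210): 15 bp
  [210,222): 12 bp
  [222,225): 3 bp
  [225,238): 13 bp
  [238,240): 2 bp
  [240,250): 10 bp
  [250,256): 6 bp
  [256,272): 16 bp
  [272,273): 1 bp
  [273,288): 15 bp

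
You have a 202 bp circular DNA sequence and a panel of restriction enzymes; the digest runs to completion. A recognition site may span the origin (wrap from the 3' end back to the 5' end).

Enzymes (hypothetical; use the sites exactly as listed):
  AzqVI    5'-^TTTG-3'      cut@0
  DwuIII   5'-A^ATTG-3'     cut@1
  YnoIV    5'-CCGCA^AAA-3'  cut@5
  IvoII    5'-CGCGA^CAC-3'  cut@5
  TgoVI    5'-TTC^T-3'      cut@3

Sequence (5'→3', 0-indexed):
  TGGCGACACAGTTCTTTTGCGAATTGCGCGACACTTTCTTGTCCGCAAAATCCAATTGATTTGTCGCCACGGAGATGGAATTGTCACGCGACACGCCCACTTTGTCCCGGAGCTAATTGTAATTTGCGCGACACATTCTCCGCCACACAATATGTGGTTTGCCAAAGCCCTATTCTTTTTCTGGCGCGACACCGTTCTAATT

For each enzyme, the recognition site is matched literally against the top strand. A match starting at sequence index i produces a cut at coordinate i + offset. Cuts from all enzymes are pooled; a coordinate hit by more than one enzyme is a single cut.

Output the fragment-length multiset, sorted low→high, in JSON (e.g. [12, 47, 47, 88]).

[1,3,5,6,7,7,7,7,7,8,8,9,9,9,9,12,15,16,18,19,20]

Scan for sites:
  AzqVI (TTTG, off=0): starts [15, 59, 100, 122, 157, 200] → cuts [15, 59, 100, 122, 157, 200]
  DwuIII (AATTG, off=1): starts [21, 53, 78, 114] → cuts [22, 54, 79, 115]
  YnoIV (CCGCAAAA, off=5): starts [42] → cuts [47]
  IvoII (CGCGACAC, off=5): starts [26, 86, 126, 184] → cuts [31, 91, 131, 189]
  TgoVI (TTCT, off=3): starts [11, 35, 135, 172, 178, 194] → cuts [14, 38, 138, 175, 181, 197]

All cut coordinates (distinct, sorted): [14, 15, 22, 31, 38, 47, 54, 59, 79, 91, 100, 115, 122, 131, 138, 157, 175, 181, 189, 197, 200]

Fragments:
  14→15: 1 bp
  15→22: 7 bp
  22→31: 9 bp
  31→38: 7 bp
  38→47: 9 bp
  47→54: 7 bp
  54→59: 5 bp
  59→79: 20 bp
  79→91: 12 bp
  91→100: 9 bp
  100→115: 15 bp
  115→122: 7 bp
  122→131: 9 bp
  131→138: 7 bp
  138→157: 19 bp
  157→175: 18 bp
  175→181: 6 bp
  181→189: 8 bp
  189→197: 8 bp
  197→200: 3 bp
  200→14 (wrap): 202-200+14 = 16 bp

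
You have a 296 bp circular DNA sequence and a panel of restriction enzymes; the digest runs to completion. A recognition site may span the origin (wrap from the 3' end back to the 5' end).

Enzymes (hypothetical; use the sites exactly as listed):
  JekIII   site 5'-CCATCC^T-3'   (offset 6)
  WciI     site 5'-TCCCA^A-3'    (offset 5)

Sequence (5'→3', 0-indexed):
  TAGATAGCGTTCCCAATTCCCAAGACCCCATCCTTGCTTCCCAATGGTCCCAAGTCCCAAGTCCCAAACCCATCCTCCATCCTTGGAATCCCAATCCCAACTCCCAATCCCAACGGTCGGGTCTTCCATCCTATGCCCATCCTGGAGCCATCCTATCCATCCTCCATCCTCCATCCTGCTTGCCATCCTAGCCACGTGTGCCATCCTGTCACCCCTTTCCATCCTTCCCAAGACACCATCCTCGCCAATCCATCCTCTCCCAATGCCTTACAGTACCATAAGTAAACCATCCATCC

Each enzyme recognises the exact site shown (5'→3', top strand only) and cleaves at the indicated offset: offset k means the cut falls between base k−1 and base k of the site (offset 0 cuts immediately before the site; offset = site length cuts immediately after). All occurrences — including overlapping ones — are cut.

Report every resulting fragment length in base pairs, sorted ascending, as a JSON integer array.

[6,6,6,7,7,7,7,7,7,7,7,9,9,9,10,11,11,11,11,11,12,14,15,18,18,19,34]

Site scan:
  JekIII (CCATCCT, off=6): starts [27, 69, 76, 125, 136, 147, 156, 163, 170, 182, 200, 218, 235, 249, 290] → cuts [0, 33, 75, 82, 131, 142, 153, 162, 169, 176, 188, 206, 224, 241, 255]
  WciI (TCCCAA, off=5): starts [10, 17, 38, 47, 54, 61, 88, 94, 101, 107, 225, 257] → cuts [15, 22, 43, 52, 59, 66, 93, 99, 106, 112, 230, 262]

All cut coordinates (distinct, sorted): [0, 15, 22, 33, 43, 52, 59, 66, 75, 82, 93, 99, 106, 112, 131, 142, 153, 162, 169, 176, 188, 206, 224, 230, 241, 255, 262]

Fragments:
  0→15: 15 bp
  15→22: 7 bp
  22→33: 11 bp
  33→43: 10 bp
  43→52: 9 bp
  52→59: 7 bp
  59→66: 7 bp
  66→75: 9 bp
  75→82: 7 bp
  82→93: 11 bp
  93→99: 6 bp
  99→106: 7 bp
  106→112: 6 bp
  112→131: 19 bp
  131→142: 11 bp
  142→153: 11 bp
  153→162: 9 bp
  162→169: 7 bp
  169→176: 7 bp
  176→188: 12 bp
  188→206: 18 bp
  206→224: 18 bp
  224→230: 6 bp
  230→241: 11 bp
  241→255: 14 bp
  255→262: 7 bp
  262→0 (wrap): 296-262+0 = 34 bp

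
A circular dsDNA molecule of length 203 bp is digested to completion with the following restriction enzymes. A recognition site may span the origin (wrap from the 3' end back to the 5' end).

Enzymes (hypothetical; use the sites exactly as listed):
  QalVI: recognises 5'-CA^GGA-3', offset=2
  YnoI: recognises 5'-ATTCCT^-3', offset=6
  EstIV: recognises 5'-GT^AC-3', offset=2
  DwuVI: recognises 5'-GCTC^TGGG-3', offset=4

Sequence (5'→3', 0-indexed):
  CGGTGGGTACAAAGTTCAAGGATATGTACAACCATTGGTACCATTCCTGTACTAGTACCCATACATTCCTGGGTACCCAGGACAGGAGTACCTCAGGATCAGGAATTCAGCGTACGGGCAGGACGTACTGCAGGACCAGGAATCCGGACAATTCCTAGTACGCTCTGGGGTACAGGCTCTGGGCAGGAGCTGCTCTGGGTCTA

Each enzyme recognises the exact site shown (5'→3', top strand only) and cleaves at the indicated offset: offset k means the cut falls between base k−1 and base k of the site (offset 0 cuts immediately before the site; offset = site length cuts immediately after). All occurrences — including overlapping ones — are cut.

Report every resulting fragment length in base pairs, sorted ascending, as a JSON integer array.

Per-enzyme occurrences:
  QalVI (CAGGA, off=2): starts [77, 82, 93, 99, 118, 130, 136, 183] → cuts [79, 84, 95, 101, 120, 132, 138, 185]
  YnoI (ATTCCT, off=6): starts [42, 64, 150] → cuts [48, 70, 156]
  EstIV (GTAC, off=2): starts [6, 25, 37, 48, 54, 72, 87, 111, 124, 157, 169] → cuts [8, 27, 39, 50, 56, 74, 89, 113, 126, 159, 171]
  DwuVI (GCTCTGGG, off=4): starts [161, 175, 191] → cuts [165, 179, 195]

Pooled cuts: [8, 27, 39, 48, 50, 56, 70, 74, 79, 84, 89, 95, 101, 113, 120, 126, 132, 138, 156, 159, 165, 171, 179, 185, 195]

Fragment lengths:
  8→27: 19 bp
  27→39: 12 bp
  39→48: 9 bp
  48→50: 2 bp
  50→56: 6 bp
  56→70: 14 bp
  70→74: 4 bp
  74→79: 5 bp
  79→84: 5 bp
  84→89: 5 bp
  89→95: 6 bp
  95→101: 6 bp
  101→113: 12 bp
  113→120: 7 bp
  120→126: 6 bp
  126→132: 6 bp
  132→138: 6 bp
  138→156: 18 bp
  156→159: 3 bp
  159→165: 6 bp
  165→171: 6 bp
  171→179: 8 bp
  179→185: 6 bp
  185→195: 10 bp
  195→8 (wrap): 203-195+8 = 16 bp

[2,3,4,5,5,5,6,6,6,6,6,6,6,6,6,7,8,9,10,12,12,14,16,18,19]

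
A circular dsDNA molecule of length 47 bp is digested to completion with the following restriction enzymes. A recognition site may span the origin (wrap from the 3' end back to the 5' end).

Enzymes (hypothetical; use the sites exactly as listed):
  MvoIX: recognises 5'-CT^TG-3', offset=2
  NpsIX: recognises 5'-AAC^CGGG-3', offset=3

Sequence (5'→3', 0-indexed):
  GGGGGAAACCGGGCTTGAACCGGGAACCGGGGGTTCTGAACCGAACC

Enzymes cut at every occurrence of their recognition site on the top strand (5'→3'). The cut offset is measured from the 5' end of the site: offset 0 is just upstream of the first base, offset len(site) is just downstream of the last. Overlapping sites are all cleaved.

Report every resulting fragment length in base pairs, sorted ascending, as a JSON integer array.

Scan for sites:
  MvoIX (CTTG, off=2): starts [13] → cuts [15]
  NpsIX (AACCGGG, off=3): starts [6, 17, 24, 43] → cuts [9, 20, 27, 46]

All cut coordinates (distinct, sorted): [9, 15, 20, 27, 46]

Fragment lengths:
  9→15: 6 bp
  15→20: 5 bp
  20→27: 7 bp
  27→46: 19 bp
  46→9 (wrap): 47-46+9 = 10 bp

[5,6,7,10,19]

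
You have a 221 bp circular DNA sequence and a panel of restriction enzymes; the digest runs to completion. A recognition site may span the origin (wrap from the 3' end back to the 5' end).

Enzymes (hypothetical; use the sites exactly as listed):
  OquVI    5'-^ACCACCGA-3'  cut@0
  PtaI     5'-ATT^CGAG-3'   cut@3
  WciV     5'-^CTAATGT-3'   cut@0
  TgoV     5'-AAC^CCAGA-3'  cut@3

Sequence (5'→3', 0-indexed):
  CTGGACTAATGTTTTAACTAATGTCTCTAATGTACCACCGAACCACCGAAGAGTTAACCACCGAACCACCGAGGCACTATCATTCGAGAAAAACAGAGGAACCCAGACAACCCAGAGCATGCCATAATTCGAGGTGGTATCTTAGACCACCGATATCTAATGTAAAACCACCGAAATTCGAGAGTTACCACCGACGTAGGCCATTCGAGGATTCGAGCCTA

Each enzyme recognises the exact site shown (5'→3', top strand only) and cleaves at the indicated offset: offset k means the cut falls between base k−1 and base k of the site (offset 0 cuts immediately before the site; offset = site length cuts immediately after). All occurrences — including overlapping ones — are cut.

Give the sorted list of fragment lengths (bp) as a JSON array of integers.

Scan for sites:
  OquVI (ACCACCGA, off=0): starts [33, 41, 56, 64, 145, 166, 186] → cuts [33, 41, 56, 64, 145, 166, 186]
  PtaI (ATTCGAG, off=3): starts [81, 126, 175, 202, 210] → cuts [84, 129, 178, 205, 213]
  WciV (CTAATGT, off=0): starts [5, 17, 26, 156] → cuts [5, 17, 26, 156]
  TgoV (AACCCAGA, off=3): starts [99, 108] → cuts [102, 111]

All cut coordinates (distinct, sorted): [5, 17, 26, 33, 41, 56, 64, 84, 102, 111, 129, 145, 156, 166, 178, 186, 205, 213]

Fragments:
  5→17: 12 bp
  17→26: 9 bp
  26→33: 7 bp
  33→41: 8 bp
  41→56: 15 bp
  56→64: 8 bp
  64→84: 20 bp
  84→102: 18 bp
  102→111: 9 bp
  111→129: 18 bp
  129→145: 16 bp
  145→156: 11 bp
  156→166: 10 bp
  166→178: 12 bp
  178→186: 8 bp
  186→205: 19 bp
  205→213: 8 bp
  213→5 (wrap): 221-213+5 = 13 bp

[7,8,8,8,8,9,9,10,11,12,12,13,15,16,18,18,19,20]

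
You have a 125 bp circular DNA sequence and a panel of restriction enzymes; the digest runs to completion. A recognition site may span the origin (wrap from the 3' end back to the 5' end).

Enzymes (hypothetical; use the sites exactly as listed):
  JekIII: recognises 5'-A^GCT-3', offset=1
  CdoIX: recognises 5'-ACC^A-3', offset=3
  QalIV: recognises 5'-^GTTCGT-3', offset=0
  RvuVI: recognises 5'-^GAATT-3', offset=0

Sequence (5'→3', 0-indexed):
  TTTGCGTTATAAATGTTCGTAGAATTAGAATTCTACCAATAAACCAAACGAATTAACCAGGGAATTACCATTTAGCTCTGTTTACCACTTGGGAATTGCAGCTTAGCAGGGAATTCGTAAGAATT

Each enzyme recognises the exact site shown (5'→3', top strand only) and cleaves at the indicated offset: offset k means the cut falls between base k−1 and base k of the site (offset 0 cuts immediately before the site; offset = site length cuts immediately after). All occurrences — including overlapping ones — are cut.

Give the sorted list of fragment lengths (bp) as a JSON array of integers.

[3,4,5,6,6,7,8,8,8,9,10,10,10,12,19]

Site scan:
  JekIII AGCT/1: at [73, 99] ⇒ [74, 100]
  CdoIX ACCA/3: at [34, 42, 55, 66, 83] ⇒ [37, 45, 58, 69, 86]
  QalIV GTTCGT/0: at [14] ⇒ [14]
  RvuVI GAATT/0: at [21, 27, 49, 61, 92, 110, 120] ⇒ [21, 27, 49, 61, 92, 110, 120]

All cut coordinates (distinct, sorted): [14, 21, 27, 37, 45, 49, 58, 61, 69, 74, 86, 92, 100, 110, 120]

Fragments:
  14→21: 7 bp
  21→27: 6 bp
  27→37: 10 bp
  37→45: 8 bp
  45→49: 4 bp
  49→58: 9 bp
  58→61: 3 bp
  61→69: 8 bp
  69→74: 5 bp
  74→86: 12 bp
  86→92: 6 bp
  92→100: 8 bp
  100→110: 10 bp
  110→120: 10 bp
  120→14 (wrap): 125-120+14 = 19 bp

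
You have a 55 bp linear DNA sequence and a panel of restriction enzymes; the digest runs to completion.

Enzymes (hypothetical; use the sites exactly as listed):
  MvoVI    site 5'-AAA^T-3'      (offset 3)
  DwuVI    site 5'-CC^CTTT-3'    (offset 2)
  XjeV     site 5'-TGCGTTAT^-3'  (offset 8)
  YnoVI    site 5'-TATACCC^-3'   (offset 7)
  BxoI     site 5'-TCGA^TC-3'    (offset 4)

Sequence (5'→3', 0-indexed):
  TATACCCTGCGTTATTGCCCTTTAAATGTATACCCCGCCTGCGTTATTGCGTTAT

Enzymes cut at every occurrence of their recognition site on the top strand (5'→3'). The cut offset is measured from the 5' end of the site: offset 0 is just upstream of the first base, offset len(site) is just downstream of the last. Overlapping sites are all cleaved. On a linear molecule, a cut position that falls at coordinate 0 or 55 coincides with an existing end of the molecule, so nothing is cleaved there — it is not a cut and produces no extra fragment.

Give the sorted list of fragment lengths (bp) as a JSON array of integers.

Per-enzyme occurrences:
  MvoVI AAAT/3: at [23] ⇒ [26]
  DwuVI CCCTTT/2: at [17] ⇒ [19]
  XjeV TGCGTTAT/8: at [7, 39, 47] ⇒ [15, 47] (position 55 is a terminus of the linear molecule — no cut)
  YnoVI TATACCC/7: at [0, 28] ⇒ [7, 35]
  BxoI (TCGATC, off=4): no sites

All cut coordinates (distinct, sorted): [7, 15, 19, 26, 35, 47]

Fragments:
  [0,7): 7 bp
  [7,15): 8 bp
  [15,19): 4 bp
  [19,26): 7 bp
  [26,35): 9 bp
  [35,47): 12 bp
  [47,55): 8 bp

[4,7,7,8,8,9,12]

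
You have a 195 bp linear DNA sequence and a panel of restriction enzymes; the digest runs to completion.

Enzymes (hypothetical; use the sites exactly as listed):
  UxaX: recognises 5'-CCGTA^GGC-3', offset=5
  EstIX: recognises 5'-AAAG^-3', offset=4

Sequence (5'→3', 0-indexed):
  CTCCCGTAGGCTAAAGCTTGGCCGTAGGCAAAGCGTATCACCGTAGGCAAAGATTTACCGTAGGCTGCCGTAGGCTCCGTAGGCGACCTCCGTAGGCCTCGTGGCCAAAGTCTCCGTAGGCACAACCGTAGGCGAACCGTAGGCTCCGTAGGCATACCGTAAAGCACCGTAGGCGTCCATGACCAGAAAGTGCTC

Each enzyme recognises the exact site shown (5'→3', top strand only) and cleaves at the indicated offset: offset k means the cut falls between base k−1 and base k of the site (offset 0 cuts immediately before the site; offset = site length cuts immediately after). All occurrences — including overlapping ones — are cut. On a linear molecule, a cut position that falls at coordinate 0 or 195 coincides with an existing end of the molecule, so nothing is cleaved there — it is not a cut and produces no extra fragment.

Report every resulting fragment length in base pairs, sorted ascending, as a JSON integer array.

Site scan:
  UxaX (CCGTAGGC, off=5): starts [3, 21, 40, 57, 67, 76, 89, 113, 125, 136, 145, 166] → cuts [8, 26, 45, 62, 72, 81, 94, 118, 130, 141, 150, 171]
  EstIX (AAAG, off=4): starts [12, 29, 48, 106, 160, 186] → cuts [16, 33, 52, 110, 164, 190]

All cut coordinates (distinct, sorted): [8, 16, 26, 33, 45, 52, 62, 72, 81, 94, 110, 118, 130, 141, 150, 164, 171, 190]

Fragments:
  [0,8): 8 bp
  [8,16): 8 bp
  [16,26): 10 bp
  [26,33): 7 bp
  [33,45): 12 bp
  [45,52): 7 bp
  [52,62): 10 bp
  [62,72): 10 bp
  [72,81): 9 bp
  [81,94): 13 bp
  [94,110): 16 bp
  [110,118): 8 bp
  [118,130): 12 bp
  [130,141): 11 bp
  [141,150): 9 bp
  [150,164): 14 bp
  [164,171): 7 bp
  [171,190): 19 bp
  [190,195): 5 bp

[5,7,7,7,8,8,8,9,9,10,10,10,11,12,12,13,14,16,19]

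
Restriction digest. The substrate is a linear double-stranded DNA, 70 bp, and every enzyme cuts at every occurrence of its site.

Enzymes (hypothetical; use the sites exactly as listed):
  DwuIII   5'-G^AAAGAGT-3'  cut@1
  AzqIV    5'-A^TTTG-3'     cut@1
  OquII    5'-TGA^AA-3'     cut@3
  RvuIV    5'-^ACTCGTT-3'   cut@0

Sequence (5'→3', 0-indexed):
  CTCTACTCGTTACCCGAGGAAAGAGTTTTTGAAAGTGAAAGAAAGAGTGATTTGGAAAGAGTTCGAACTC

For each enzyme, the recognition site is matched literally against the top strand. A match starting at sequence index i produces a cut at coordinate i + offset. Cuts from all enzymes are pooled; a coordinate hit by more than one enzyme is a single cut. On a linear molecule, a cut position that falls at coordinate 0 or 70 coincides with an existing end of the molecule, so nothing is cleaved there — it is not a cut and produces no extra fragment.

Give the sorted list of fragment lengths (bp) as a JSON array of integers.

[3,4,5,6,9,13,15,15]

Scan for sites:
  DwuIII (GAAAGAGT, off=1): starts [18, 40, 54] → cuts [19, 41, 55]
  AzqIV (ATTTG, off=1): starts [49] → cuts [50]
  OquII (TGAAA, off=3): starts [29, 35] → cuts [32, 38]
  RvuIV (ACTCGTT, off=0): starts [4] → cuts [4]

Pooled cuts: [4, 19, 32, 38, 41, 50, 55]

Fragments:
  [0,4): 4 bp
  [4,19): 15 bp
  [19,32): 13 bp
  [32,38): 6 bp
  [38,41): 3 bp
  [41,50): 9 bp
  [50,55): 5 bp
  [55,70): 15 bp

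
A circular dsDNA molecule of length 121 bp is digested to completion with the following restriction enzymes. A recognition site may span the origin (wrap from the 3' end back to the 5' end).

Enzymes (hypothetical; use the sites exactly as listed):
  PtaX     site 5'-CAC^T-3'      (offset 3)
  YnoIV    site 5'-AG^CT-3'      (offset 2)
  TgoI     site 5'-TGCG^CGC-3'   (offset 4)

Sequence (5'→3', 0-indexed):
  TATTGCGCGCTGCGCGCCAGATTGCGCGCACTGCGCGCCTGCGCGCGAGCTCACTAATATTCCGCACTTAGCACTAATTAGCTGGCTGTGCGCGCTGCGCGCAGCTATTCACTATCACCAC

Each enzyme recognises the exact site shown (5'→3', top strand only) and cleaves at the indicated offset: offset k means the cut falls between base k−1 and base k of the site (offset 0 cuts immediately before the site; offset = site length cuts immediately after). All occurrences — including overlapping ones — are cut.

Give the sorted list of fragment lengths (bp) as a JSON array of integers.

[4,5,5,5,6,7,7,7,7,7,8,8,9,11,12,13]

Per-enzyme occurrences:
  PtaX (CACT, off=3): starts [28, 51, 64, 71, 109, 118] → cuts [0, 31, 54, 67, 74, 112]
  YnoIV (AGCT, off=2): starts [47, 79, 102] → cuts [49, 81, 104]
  TgoI (TGCGCGC, off=4): starts [3, 10, 22, 31, 39, 88, 95] → cuts [7, 14, 26, 35, 43, 92, 99]

Pooled cuts: [0, 7, 14, 26, 31, 35, 43, 49, 54, 67, 74, 81, 92, 99, 104, 112]

Fragment lengths:
  0→7: 7 bp
  7→14: 7 bp
  14→26: 12 bp
  26→31: 5 bp
  31→35: 4 bp
  35→43: 8 bp
  43→49: 6 bp
  49→54: 5 bp
  54→67: 13 bp
  67→74: 7 bp
  74→81: 7 bp
  81→92: 11 bp
  92→99: 7 bp
  99→104: 5 bp
  104→112: 8 bp
  112→0 (wrap): 121-112+0 = 9 bp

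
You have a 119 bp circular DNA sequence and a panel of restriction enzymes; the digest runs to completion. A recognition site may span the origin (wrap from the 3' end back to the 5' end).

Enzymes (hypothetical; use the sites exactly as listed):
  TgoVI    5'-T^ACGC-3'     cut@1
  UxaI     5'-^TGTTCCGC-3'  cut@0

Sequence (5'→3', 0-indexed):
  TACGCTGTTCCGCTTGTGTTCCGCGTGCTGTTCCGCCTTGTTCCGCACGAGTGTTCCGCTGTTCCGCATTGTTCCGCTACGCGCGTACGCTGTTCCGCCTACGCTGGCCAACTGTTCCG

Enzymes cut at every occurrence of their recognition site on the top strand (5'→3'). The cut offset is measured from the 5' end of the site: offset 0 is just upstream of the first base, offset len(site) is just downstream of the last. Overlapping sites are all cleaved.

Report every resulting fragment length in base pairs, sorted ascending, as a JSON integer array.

Site scan:
  TgoVI TACGC/1: at [0, 77, 85, 99] ⇒ [1, 78, 86, 100]
  UxaI TGTTCCGC/0: at [5, 16, 28, 38, 51, 59, 69, 90] ⇒ [5, 16, 28, 38, 51, 59, 69, 90]

All cut coordinates (distinct, sorted): [1, 5, 16, 28, 38, 51, 59, 69, 78, 86, 90, 100]

Fragments:
  1→5: 4 bp
  5→16: 11 bp
  16→28: 12 bp
  28→38: 10 bp
  38→51: 13 bp
  51→59: 8 bp
  59→69: 10 bp
  69→78: 9 bp
  78→86: 8 bp
  86→90: 4 bp
  90→100: 10 bp
  100→1 (wrap): 119-100+1 = 20 bp

[4,4,8,8,9,10,10,10,11,12,13,20]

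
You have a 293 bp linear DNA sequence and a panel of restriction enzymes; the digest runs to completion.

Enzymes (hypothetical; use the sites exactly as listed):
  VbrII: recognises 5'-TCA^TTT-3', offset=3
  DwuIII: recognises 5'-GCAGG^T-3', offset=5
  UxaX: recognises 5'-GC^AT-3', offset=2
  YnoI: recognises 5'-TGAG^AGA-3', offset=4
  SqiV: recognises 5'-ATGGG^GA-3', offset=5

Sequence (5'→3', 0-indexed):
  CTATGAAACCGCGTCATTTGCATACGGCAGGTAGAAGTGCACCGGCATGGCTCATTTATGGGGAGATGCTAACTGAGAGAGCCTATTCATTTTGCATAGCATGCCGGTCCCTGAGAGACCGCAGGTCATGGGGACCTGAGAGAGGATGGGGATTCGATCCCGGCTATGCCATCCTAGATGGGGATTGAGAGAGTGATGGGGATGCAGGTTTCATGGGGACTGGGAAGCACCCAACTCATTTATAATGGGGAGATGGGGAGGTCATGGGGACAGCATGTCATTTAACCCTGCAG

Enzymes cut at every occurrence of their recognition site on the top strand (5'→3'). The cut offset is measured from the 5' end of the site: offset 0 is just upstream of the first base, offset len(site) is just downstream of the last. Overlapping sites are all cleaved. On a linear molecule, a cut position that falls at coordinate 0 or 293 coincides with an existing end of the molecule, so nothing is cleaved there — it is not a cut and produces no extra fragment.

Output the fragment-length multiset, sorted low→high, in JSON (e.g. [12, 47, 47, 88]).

Scan for sites:
  VbrII TCATTT/3: at [13, 51, 86, 235, 277] ⇒ [16, 54, 89, 238, 280]
  DwuIII GCAGGT/5: at [26, 120, 203] ⇒ [31, 125, 208]
  UxaX GCAT/2: at [19, 44, 93, 98, 272] ⇒ [21, 46, 95, 100, 274]
  YnoI TGAGAGA/4: at [73, 111, 136, 185] ⇒ [77, 115, 140, 189]
  SqiV ATGGGGA/5: at [57, 127, 145, 177, 195, 212, 244, 252, 263] ⇒ [62, 132, 150, 182, 200, 217, 249, 257, 268]

All cut coordinates (distinct, sorted): [16, 21, 31, 46, 54, 62, 77, 89, 95, 100, 115, 125, 132, 140, 150, 182, 189, 200, 208, 217, 238, 249, 257, 268, 274, 280]

Fragment lengths:
  [0,16): 16 bp
  [16,21): 5 bp
  [21,31): 10 bp
  [31,46): 15 bp
  [46,54): 8 bp
  [54,62): 8 bp
  [62,77): 15 bp
  [77,89): 12 bp
  [89,95): 6 bp
  [95,100): 5 bp
  [100,115): 15 bp
  [115,125): 10 bp
  [125,132): 7 bp
  [132,140): 8 bp
  [140,150): 10 bp
  [150,182): 32 bp
  [182,189): 7 bp
  [189,200): 11 bp
  [200,208): 8 bp
  [208,217): 9 bp
  [217,238): 21 bp
  [238,249): 11 bp
  [249,257): 8 bp
  [257,268): 11 bp
  [268,274): 6 bp
  [274,280): 6 bp
  [280,293): 13 bp

[5,5,6,6,6,7,7,8,8,8,8,8,9,10,10,10,11,11,11,12,13,15,15,15,16,21,32]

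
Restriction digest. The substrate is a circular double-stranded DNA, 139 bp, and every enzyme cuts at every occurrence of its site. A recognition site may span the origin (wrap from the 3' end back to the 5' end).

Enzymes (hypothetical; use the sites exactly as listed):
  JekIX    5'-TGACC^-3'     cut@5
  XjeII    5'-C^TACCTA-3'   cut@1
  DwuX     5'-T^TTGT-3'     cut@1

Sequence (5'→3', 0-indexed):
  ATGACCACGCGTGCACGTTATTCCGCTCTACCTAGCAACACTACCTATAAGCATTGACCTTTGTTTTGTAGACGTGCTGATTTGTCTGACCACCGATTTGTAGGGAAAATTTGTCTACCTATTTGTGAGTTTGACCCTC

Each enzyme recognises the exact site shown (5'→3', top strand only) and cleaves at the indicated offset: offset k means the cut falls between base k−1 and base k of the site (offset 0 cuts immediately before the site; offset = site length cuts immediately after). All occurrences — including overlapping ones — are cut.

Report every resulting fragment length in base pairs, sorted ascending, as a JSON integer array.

[1,5,5,6,7,9,10,13,13,14,16,18,22]

Site scan:
  JekIX TGACC/5: at [1, 54, 86, 131] ⇒ [6, 59, 91, 136]
  XjeII CTACCTA/1: at [27, 40, 114] ⇒ [28, 41, 115]
  DwuX TTTGT/1: at [59, 64, 80, 96, 109, 121] ⇒ [60, 65, 81, 97, 110, 122]

Pooled cuts: [6, 28, 41, 59, 60, 65, 81, 91, 97, 110, 115, 122, 136]

Fragments:
  6→28: 22 bp
  28→41: 13 bp
  41→59: 18 bp
  59→60: 1 bp
  60→65: 5 bp
  65→81: 16 bp
  81→91: 10 bp
  91→97: 6 bp
  97→110: 13 bp
  110→115: 5 bp
  115→122: 7 bp
  122→136: 14 bp
  136→6 (wrap): 139-136+6 = 9 bp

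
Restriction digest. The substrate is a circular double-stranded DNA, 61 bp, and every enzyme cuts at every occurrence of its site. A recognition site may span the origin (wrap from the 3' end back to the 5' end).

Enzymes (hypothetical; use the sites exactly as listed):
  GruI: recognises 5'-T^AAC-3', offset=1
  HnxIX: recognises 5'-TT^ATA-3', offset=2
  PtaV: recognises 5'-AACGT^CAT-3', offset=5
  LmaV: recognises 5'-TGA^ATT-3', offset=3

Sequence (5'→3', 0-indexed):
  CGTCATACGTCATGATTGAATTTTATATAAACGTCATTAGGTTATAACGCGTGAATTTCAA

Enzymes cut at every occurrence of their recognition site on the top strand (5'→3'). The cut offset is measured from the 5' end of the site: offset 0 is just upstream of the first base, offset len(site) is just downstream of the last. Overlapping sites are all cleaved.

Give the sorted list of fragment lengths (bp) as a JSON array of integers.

Scan for sites:
  GruI (TAAC, off=1): starts [44] → cuts [45]
  HnxIX (TTATA, off=2): starts [22, 41] → cuts [24, 43]
  PtaV (AACGTCAT, off=5): starts [29, 59] → cuts [3, 34]
  LmaV (TGAATT, off=3): starts [16, 51] → cuts [19, 54]

Pooled cuts: [3, 19, 24, 34, 43, 45, 54]

Fragments:
  3→19: 16 bp
  19→24: 5 bp
  24→34: 10 bp
  34→43: 9 bp
  43→45: 2 bp
  45→54: 9 bp
  54→3 (wrap): 61-54+3 = 10 bp

[2,5,9,9,10,10,16]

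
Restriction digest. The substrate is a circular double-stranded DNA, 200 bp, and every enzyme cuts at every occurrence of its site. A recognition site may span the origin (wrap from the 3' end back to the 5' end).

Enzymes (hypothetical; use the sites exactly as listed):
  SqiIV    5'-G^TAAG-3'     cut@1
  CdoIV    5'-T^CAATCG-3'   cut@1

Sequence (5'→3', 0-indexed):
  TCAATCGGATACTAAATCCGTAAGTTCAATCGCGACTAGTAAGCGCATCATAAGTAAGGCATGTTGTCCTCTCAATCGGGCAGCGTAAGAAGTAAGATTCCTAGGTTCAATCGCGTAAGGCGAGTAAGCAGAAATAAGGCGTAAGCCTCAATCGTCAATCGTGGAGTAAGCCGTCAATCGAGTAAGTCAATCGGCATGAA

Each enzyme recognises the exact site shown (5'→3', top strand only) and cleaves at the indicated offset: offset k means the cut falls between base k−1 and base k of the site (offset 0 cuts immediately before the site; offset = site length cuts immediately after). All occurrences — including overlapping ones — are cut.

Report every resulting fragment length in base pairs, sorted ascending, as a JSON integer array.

[5,6,7,7,7,8,8,8,9,11,13,13,14,15,15,17,18,19]

Site scan:
  SqiIV GTAAG/1: at [19, 38, 53, 84, 91, 114, 123, 140, 165, 181] ⇒ [20, 39, 54, 85, 92, 115, 124, 141, 166, 182]
  CdoIV TCAATCG/1: at [0, 25, 71, 106, 147, 154, 173, 186] ⇒ [1, 26, 72, 107, 148, 155, 174, 187]

Pooled cuts: [1, 20, 26, 39, 54, 72, 85, 92, 107, 115, 124, 141, 148, 155, 166, 174, 182, 187]

Fragments:
  1→20: 19 bp
  20→26: 6 bp
  26→39: 13 bp
  39→54: 15 bp
  54→72: 18 bp
  72→85: 13 bp
  85→92: 7 bp
  92→107: 15 bp
  107→115: 8 bp
  115→124: 9 bp
  124→141: 17 bp
  141→148: 7 bp
  148→155: 7 bp
  155→166: 11 bp
  166→174: 8 bp
  174→182: 8 bp
  182→187: 5 bp
  187→1 (wrap): 200-187+1 = 14 bp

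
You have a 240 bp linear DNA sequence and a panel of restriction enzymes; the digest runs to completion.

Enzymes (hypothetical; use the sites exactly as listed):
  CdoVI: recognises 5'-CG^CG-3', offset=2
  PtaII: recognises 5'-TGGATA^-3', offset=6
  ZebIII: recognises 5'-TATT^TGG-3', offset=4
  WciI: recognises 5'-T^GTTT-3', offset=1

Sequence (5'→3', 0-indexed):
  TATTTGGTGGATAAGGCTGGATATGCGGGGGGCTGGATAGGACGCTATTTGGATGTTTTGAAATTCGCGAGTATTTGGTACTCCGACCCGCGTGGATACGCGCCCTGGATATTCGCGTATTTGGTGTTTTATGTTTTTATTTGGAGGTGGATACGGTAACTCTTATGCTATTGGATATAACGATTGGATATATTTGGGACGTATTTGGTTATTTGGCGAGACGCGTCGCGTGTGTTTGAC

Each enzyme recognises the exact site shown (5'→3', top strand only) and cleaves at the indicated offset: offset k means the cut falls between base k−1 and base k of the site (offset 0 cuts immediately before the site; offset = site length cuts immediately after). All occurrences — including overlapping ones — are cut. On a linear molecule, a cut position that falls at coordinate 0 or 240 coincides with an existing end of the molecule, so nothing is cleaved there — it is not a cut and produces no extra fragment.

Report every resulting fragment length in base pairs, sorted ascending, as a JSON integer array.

Scan for sites:
  CdoVI (CGCG, off=2): starts [65, 88, 98, 113, 221, 226] → cuts [67, 90, 100, 115, 223, 228]
  PtaII (TGGATA, off=6): starts [7, 17, 33, 92, 105, 147, 171, 184] → cuts [13, 23, 39, 98, 111, 153, 177, 190]
  ZebIII (TATTTGG, off=4): starts [0, 45, 71, 117, 137, 190, 201, 209] → cuts [4, 49, 75, 121, 141, 194, 205, 213]
  WciI (TGTTT, off=1): starts [53, 124, 131, 232] → cuts [54, 125, 132, 233]

All cut coordinates (distinct, sorted): [4, 13, 23, 39, 49, 54, 67, 75, 90, 98, 100, 111, 115, 121, 125, 132, 141, 153, 177, 190, 194, 205, 213, 223, 228, 233]

Fragment lengths:
  [0,4): 4 bp
  [4,13): 9 bp
  [13,23): 10 bp
  [23,39): 16 bp
  [39,49): 10 bp
  [49,54): 5 bp
  [54,67): 13 bp
  [67,75): 8 bp
  [75,90): 15 bp
  [90,98): 8 bp
  [98,100): 2 bp
  [100,111): 11 bp
  [111,115): 4 bp
  [115,121): 6 bp
  [121,125): 4 bp
  [125,132): 7 bp
  [132,141): 9 bp
  [141,153): 12 bp
  [153,177): 24 bp
  [177,190): 13 bp
  [190,194): 4 bp
  [194,205): 11 bp
  [205,213): 8 bp
  [213,223): 10 bp
  [223,228): 5 bp
  [228,233): 5 bp
  [233,240): 7 bp

[2,4,4,4,4,5,5,5,6,7,7,8,8,8,9,9,10,10,10,11,11,12,13,13,15,16,24]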